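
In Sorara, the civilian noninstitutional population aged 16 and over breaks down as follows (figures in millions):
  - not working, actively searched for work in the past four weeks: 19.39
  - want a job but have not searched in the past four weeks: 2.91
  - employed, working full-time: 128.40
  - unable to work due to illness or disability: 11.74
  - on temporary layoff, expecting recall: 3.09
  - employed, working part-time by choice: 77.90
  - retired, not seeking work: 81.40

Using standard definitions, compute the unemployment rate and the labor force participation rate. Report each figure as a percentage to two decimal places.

Unemployment rate ≈ 9.83%; labor force participation rate ≈ 70.43%.

Employed = 128.40 + 77.90 = 206.30 million.
Unemployed = 19.39 + 3.09 = 22.48 million (jobless and actively searching, or on temporary layoff).
Labor force = 206.30 + 22.48 = 228.78 million.
Not in labor force = 2.91 + 11.74 + 81.40 = 96.05 million (those not working and not actively searching are outside the labor force — including those who want a job but have given up searching).
Civilian working-age population = 228.78 + 96.05 = 324.83 million.
Unemployment rate = 22.48 / 228.78 = 9.83%.
Labor force participation rate = 228.78 / 324.83 = 70.43%.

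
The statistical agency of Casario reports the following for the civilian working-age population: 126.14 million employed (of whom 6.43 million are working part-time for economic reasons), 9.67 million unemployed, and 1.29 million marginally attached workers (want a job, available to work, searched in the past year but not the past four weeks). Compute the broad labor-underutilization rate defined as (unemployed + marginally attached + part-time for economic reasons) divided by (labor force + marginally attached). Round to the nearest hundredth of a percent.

Labor force = 126.14 + 9.67 = 135.81 million.
Numerator = 9.67 + 1.29 + 6.43 = 17.39 million.
Denominator = 135.81 + 1.29 = 137.10 million.
Broad rate = 17.39 / 137.10 = 12.68%.

Broad underutilization rate ≈ 12.68%.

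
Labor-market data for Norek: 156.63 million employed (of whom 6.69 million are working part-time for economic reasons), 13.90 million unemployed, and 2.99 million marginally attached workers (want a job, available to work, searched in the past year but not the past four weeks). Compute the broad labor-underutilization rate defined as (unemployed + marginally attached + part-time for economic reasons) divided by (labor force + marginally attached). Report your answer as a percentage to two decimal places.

Broad underutilization rate ≈ 13.59%.

Labor force = 156.63 + 13.90 = 170.53 million.
Numerator = 13.90 + 2.99 + 6.69 = 23.58 million.
Denominator = 170.53 + 2.99 = 173.52 million.
Broad rate = 23.58 / 173.52 = 13.59%.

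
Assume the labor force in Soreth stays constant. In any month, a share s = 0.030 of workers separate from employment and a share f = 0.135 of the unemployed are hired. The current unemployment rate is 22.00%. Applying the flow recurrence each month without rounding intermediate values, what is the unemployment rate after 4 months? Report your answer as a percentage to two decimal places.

Unemployment rate after four months ≈ 20.04%.

With a fixed labor force, u_{t+1} = u_t + s·(1−u_t) − f·u_t = u_t·(1−s−f) + s.
Here 1−s−f = 0.835 and s = 0.030.
u_1 = 0.220000 × 0.835 + 0.030 = 0.213700.
u_2 = 0.213700 × 0.835 + 0.030 = 0.208439.
u_3 = 0.208439 × 0.835 + 0.030 = 0.204047.
u_4 = 0.204047 × 0.835 + 0.030 = 0.200379.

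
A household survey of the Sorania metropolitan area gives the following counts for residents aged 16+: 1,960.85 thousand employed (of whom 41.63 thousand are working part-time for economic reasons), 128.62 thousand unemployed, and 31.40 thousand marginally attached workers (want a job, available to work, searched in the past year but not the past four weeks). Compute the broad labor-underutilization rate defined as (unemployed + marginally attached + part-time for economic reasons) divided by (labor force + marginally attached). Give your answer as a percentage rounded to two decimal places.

Labor force = 1,960.85 + 128.62 = 2,089.47 thousand.
Numerator = 128.62 + 31.40 + 41.63 = 201.65 thousand.
Denominator = 2,089.47 + 31.40 = 2,120.87 thousand.
Broad rate = 201.65 / 2,120.87 = 9.51%.

Broad underutilization rate ≈ 9.51%.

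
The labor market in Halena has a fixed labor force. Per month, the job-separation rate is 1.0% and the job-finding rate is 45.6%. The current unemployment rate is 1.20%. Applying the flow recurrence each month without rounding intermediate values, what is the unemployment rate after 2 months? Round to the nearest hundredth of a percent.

With a fixed labor force, u_{t+1} = u_t + s·(1−u_t) − f·u_t = u_t·(1−s−f) + s.
Here 1−s−f = 0.534 and s = 0.010.
u_1 = 0.012000 × 0.534 + 0.010 = 0.016408.
u_2 = 0.016408 × 0.534 + 0.010 = 0.018762.

Unemployment rate after two months ≈ 1.88%.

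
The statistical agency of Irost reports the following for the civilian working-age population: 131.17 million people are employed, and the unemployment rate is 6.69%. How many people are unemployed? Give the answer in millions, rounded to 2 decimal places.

About 9.40 million are unemployed.

Let U be the number unemployed. The labor force is E + U, and U/(E+U) = 0.0669.
So U = 0.0669 × 131.17 / (1 − 0.0669) = 8.7753 / 0.9331 ≈ 9.40 million.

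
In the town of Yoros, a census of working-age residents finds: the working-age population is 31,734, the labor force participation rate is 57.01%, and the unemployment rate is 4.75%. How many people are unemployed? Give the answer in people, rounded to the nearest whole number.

About 859 are unemployed.

Labor force = 0.5701 × 31,734 = 18,092.
Unemployed = 0.0475 × 18,092 ≈ 859.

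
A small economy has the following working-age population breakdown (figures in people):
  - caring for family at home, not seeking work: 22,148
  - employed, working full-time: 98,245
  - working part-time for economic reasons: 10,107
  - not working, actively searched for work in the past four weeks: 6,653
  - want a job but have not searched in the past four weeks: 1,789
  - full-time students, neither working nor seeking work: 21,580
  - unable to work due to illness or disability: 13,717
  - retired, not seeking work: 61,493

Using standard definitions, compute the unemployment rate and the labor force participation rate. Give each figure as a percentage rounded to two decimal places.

Unemployment rate ≈ 5.78%; labor force participation rate ≈ 48.79%.

Employed = 98,245 + 10,107 = 108,352 (anyone who worked, including part-time for economic reasons, counts as employed).
Unemployed = 6,653.
Labor force = 108,352 + 6,653 = 115,005.
Not in labor force = 22,148 + 1,789 + 21,580 + 13,717 + 61,493 = 120,727 (those not working and not actively searching are outside the labor force — including those who want a job but have given up searching).
Civilian working-age population = 115,005 + 120,727 = 235,732.
Unemployment rate = 6,653 / 115,005 = 5.78%.
Labor force participation rate = 115,005 / 235,732 = 48.79%.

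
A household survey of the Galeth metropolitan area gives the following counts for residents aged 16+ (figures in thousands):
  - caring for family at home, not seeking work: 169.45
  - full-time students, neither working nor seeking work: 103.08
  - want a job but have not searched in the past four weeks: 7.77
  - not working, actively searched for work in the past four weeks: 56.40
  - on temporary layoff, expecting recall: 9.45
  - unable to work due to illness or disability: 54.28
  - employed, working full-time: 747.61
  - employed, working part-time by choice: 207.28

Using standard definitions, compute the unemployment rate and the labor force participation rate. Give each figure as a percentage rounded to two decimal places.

Unemployment rate ≈ 6.45%; labor force participation rate ≈ 75.31%.

Employed = 747.61 + 207.28 = 954.89 thousand.
Unemployed = 56.40 + 9.45 = 65.85 thousand (jobless and actively searching, or on temporary layoff).
Labor force = 954.89 + 65.85 = 1,020.74 thousand.
Not in labor force = 169.45 + 103.08 + 7.77 + 54.28 = 334.58 thousand (those not working and not actively searching are outside the labor force — including those who want a job but have given up searching).
Civilian working-age population = 1,020.74 + 334.58 = 1,355.32 thousand.
Unemployment rate = 65.85 / 1,020.74 = 6.45%.
Labor force participation rate = 1,020.74 / 1,355.32 = 75.31%.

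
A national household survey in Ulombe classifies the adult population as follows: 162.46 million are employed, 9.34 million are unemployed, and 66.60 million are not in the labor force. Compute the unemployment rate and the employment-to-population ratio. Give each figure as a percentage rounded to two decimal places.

Labor force = employed + unemployed = 162.46 + 9.34 = 171.80 million.
Working-age population = 171.80 + 66.60 = 238.40 million.
Unemployment rate = 9.34 / 171.80 = 5.44%.
Employment-population ratio = 162.46 / 238.40 = 68.15%.

Unemployment rate ≈ 5.44%; employment-population ratio ≈ 68.15%.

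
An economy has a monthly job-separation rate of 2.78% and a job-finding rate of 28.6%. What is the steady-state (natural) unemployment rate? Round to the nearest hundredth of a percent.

At steady state the flows balance: s·E = f·U, so U/(E+U) = s/(s+f).
u* = 2.78 / (2.78 + 28.6) = 2.78 / 31.38 = 8.86%.

Steady-state unemployment rate ≈ 8.86%.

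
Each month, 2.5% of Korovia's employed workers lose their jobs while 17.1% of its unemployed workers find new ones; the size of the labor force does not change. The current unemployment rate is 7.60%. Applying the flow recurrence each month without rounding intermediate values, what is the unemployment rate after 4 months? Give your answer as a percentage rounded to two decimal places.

Unemployment rate after four months ≈ 10.60%.

With a fixed labor force, u_{t+1} = u_t + s·(1−u_t) − f·u_t = u_t·(1−s−f) + s.
Here 1−s−f = 0.804 and s = 0.025.
u_1 = 0.076000 × 0.804 + 0.025 = 0.086104.
u_2 = 0.086104 × 0.804 + 0.025 = 0.094228.
u_3 = 0.094228 × 0.804 + 0.025 = 0.100759.
u_4 = 0.100759 × 0.804 + 0.025 = 0.106010.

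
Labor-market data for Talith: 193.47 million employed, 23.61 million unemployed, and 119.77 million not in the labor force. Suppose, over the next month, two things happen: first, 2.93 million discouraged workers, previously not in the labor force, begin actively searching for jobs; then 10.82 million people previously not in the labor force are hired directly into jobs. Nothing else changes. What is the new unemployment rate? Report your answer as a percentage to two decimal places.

New unemployment rate ≈ 11.50%.

Initially, labor force = 193.47 + 23.61 = 217.08 million, so u = 23.61/217.08 = 10.88%.
After the first change, unemployed and labor force both rise by 2.93 → E = 193.47, U = 26.54, labor force = 220.01 million.
After the second change, employed and labor force both rise by 10.82; unemployed unchanged → E = 204.29, U = 26.54, labor force = 230.83 million.
New unemployment rate = 26.54 / 230.83 = 11.50%.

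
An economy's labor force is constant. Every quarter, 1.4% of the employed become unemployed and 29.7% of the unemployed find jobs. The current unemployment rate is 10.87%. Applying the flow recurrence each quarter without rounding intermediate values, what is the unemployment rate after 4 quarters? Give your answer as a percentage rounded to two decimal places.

Unemployment rate after four quarters ≈ 5.94%.

With a fixed labor force, u_{t+1} = u_t + s·(1−u_t) − f·u_t = u_t·(1−s−f) + s.
Here 1−s−f = 0.689 and s = 0.014.
u_1 = 0.108700 × 0.689 + 0.014 = 0.088894.
u_2 = 0.088894 × 0.689 + 0.014 = 0.075248.
u_3 = 0.075248 × 0.689 + 0.014 = 0.065846.
u_4 = 0.065846 × 0.689 + 0.014 = 0.059368.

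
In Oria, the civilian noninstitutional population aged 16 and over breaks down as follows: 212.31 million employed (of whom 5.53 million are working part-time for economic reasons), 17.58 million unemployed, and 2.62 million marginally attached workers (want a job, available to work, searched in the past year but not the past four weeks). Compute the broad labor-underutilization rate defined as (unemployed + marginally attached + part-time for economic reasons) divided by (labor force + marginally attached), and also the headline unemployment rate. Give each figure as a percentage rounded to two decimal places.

Broad underutilization rate ≈ 11.07%; headline unemployment rate ≈ 7.65%.

Labor force = 212.31 + 17.58 = 229.89 million.
Numerator = 17.58 + 2.62 + 5.53 = 25.73 million.
Denominator = 229.89 + 2.62 = 232.51 million.
Broad rate = 25.73 / 232.51 = 11.07%.
Headline unemployment rate = 17.58 / 229.89 = 7.65%.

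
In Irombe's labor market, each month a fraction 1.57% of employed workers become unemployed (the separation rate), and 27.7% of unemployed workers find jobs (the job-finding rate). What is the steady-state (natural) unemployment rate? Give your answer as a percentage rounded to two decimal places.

Steady-state unemployment rate ≈ 5.36%.

At steady state the flows balance: s·E = f·U, so U/(E+U) = s/(s+f).
u* = 1.57 / (1.57 + 27.7) = 1.57 / 29.27 = 5.36%.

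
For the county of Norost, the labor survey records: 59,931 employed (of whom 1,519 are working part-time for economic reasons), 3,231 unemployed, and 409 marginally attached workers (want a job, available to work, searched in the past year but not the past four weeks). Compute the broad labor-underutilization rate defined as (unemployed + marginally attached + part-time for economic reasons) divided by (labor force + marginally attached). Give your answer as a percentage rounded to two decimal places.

Labor force = 59,931 + 3,231 = 63,162.
Numerator = 3,231 + 409 + 1,519 = 5,159.
Denominator = 63,162 + 409 = 63,571.
Broad rate = 5,159 / 63,571 = 8.12%.

Broad underutilization rate ≈ 8.12%.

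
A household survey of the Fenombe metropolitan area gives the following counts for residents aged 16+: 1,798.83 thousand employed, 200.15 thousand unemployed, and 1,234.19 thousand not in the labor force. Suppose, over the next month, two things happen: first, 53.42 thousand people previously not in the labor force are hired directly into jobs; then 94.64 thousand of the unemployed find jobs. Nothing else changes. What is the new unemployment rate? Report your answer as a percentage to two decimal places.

New unemployment rate ≈ 5.14%.

Initially, labor force = 1,798.83 + 200.15 = 1,998.98 thousand, so u = 200.15/1,998.98 = 10.01%.
After the first change, employed and labor force both rise by 53.42; unemployed unchanged → E = 1,852.25, U = 200.15, labor force = 2,052.40 thousand.
After the second change, unemployed falls and employed rises by 94.64; labor force unchanged → E = 1,946.89, U = 105.51, labor force = 2,052.40 thousand.
New unemployment rate = 105.51 / 2,052.40 = 5.14%.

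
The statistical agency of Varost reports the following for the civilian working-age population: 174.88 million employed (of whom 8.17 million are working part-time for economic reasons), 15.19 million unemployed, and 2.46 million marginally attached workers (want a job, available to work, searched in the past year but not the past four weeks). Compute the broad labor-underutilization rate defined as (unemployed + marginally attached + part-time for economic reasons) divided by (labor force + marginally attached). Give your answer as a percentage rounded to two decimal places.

Labor force = 174.88 + 15.19 = 190.07 million.
Numerator = 15.19 + 2.46 + 8.17 = 25.82 million.
Denominator = 190.07 + 2.46 = 192.53 million.
Broad rate = 25.82 / 192.53 = 13.41%.

Broad underutilization rate ≈ 13.41%.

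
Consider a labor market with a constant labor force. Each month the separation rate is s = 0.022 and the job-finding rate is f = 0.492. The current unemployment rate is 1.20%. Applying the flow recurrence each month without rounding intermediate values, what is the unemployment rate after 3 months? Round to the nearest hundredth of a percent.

With a fixed labor force, u_{t+1} = u_t + s·(1−u_t) − f·u_t = u_t·(1−s−f) + s.
Here 1−s−f = 0.486 and s = 0.022.
u_1 = 0.012000 × 0.486 + 0.022 = 0.027832.
u_2 = 0.027832 × 0.486 + 0.022 = 0.035526.
u_3 = 0.035526 × 0.486 + 0.022 = 0.039266.

Unemployment rate after three months ≈ 3.93%.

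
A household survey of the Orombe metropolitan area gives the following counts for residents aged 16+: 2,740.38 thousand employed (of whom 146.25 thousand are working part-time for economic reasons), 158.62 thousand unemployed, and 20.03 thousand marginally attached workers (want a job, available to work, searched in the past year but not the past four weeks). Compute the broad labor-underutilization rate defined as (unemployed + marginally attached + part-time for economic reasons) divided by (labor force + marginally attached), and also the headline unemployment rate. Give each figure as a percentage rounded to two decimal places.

Broad underutilization rate ≈ 11.13%; headline unemployment rate ≈ 5.47%.

Labor force = 2,740.38 + 158.62 = 2,899.00 thousand.
Numerator = 158.62 + 20.03 + 146.25 = 324.90 thousand.
Denominator = 2,899.00 + 20.03 = 2,919.03 thousand.
Broad rate = 324.90 / 2,919.03 = 11.13%.
Headline unemployment rate = 158.62 / 2,899.00 = 5.47%.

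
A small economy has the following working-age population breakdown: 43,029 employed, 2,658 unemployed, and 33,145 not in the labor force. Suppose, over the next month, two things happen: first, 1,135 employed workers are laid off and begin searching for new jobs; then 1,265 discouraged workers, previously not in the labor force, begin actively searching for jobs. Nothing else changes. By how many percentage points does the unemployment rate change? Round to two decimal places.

The unemployment rate changes by +4.95 percentage points.

Initially, labor force = 43,029 + 2,658 = 45,687, so u = 2,658/45,687 = 5.82%.
After the first change, employed falls and unemployed rises by 1,135; labor force unchanged → E = 41,894, U = 3,793, labor force = 45,687.
After the second change, unemployed and labor force both rise by 1,265 → E = 41,894, U = 5,058, labor force = 46,952.
New unemployment rate = 5,058 / 46,952 = 10.77%.
Change = 10.77% − 5.82% = +4.95 percentage points.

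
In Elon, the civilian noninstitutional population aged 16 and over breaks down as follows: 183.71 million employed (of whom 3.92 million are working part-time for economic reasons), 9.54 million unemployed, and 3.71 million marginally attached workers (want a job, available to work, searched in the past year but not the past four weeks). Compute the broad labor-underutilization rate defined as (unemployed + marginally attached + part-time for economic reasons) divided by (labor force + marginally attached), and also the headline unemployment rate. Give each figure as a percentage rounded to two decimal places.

Broad underutilization rate ≈ 8.72%; headline unemployment rate ≈ 4.94%.

Labor force = 183.71 + 9.54 = 193.25 million.
Numerator = 9.54 + 3.71 + 3.92 = 17.17 million.
Denominator = 193.25 + 3.71 = 196.96 million.
Broad rate = 17.17 / 196.96 = 8.72%.
Headline unemployment rate = 9.54 / 193.25 = 4.94%.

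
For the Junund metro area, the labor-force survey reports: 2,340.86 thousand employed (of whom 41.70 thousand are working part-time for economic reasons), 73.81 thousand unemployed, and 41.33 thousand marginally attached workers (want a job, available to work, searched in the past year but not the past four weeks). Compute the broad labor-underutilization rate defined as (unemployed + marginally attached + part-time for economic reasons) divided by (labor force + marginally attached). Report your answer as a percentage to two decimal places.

Broad underutilization rate ≈ 6.39%.

Labor force = 2,340.86 + 73.81 = 2,414.67 thousand.
Numerator = 73.81 + 41.33 + 41.70 = 156.84 thousand.
Denominator = 2,414.67 + 41.33 = 2,456.00 thousand.
Broad rate = 156.84 / 2,456.00 = 6.39%.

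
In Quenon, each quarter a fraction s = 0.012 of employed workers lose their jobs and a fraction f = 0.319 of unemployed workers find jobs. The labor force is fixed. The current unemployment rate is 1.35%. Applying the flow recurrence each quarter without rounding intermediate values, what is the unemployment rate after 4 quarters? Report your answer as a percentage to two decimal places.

With a fixed labor force, u_{t+1} = u_t + s·(1−u_t) − f·u_t = u_t·(1−s−f) + s.
Here 1−s−f = 0.669 and s = 0.012.
u_1 = 0.013500 × 0.669 + 0.012 = 0.021032.
u_2 = 0.021032 × 0.669 + 0.012 = 0.026070.
u_3 = 0.026070 × 0.669 + 0.012 = 0.029441.
u_4 = 0.029441 × 0.669 + 0.012 = 0.031696.

Unemployment rate after four quarters ≈ 3.17%.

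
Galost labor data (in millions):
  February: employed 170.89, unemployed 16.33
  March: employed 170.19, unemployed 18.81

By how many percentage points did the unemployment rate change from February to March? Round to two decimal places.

February: labor force = 170.89 + 16.33 = 187.22; u = 16.33/187.22 = 8.72%.
March: labor force = 170.19 + 18.81 = 189.00; u = 18.81/189.00 = 9.95%.
Change = 9.95% − 8.72% = +1.23 pp.

The unemployment rate changed by +1.23 percentage points.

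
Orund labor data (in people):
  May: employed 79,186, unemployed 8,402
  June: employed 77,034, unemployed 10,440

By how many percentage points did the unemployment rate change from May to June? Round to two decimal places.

May: labor force = 79,186 + 8,402 = 87,588; u = 8,402/87,588 = 9.59%.
June: labor force = 77,034 + 10,440 = 87,474; u = 10,440/87,474 = 11.93%.
Change = 11.93% − 9.59% = +2.34 pp.

The unemployment rate changed by +2.34 percentage points.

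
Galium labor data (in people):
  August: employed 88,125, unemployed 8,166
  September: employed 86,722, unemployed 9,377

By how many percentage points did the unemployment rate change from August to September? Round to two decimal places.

The unemployment rate changed by +1.28 percentage points.

August: labor force = 88,125 + 8,166 = 96,291; u = 8,166/96,291 = 8.48%.
September: labor force = 86,722 + 9,377 = 96,099; u = 9,377/96,099 = 9.76%.
Change = 9.76% − 8.48% = +1.28 pp.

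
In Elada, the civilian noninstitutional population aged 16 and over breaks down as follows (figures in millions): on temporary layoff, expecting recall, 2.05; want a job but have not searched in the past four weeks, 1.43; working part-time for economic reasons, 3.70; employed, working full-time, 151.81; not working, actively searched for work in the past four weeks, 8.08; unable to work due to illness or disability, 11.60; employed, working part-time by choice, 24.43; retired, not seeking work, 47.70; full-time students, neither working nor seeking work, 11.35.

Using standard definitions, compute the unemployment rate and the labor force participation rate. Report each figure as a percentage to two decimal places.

Employed = 3.70 + 151.81 + 24.43 = 179.94 million (anyone who worked, including part-time for economic reasons, counts as employed).
Unemployed = 2.05 + 8.08 = 10.13 million (jobless and actively searching, or on temporary layoff).
Labor force = 179.94 + 10.13 = 190.07 million.
Not in labor force = 1.43 + 11.60 + 47.70 + 11.35 = 72.08 million (those not working and not actively searching are outside the labor force — including those who want a job but have given up searching).
Civilian working-age population = 190.07 + 72.08 = 262.15 million.
Unemployment rate = 10.13 / 190.07 = 5.33%.
Labor force participation rate = 190.07 / 262.15 = 72.50%.

Unemployment rate ≈ 5.33%; labor force participation rate ≈ 72.50%.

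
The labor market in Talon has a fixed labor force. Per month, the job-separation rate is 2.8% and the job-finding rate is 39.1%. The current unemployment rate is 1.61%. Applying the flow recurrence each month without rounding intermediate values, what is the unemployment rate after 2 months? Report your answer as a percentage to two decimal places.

Unemployment rate after two months ≈ 4.97%.

With a fixed labor force, u_{t+1} = u_t + s·(1−u_t) − f·u_t = u_t·(1−s−f) + s.
Here 1−s−f = 0.581 and s = 0.028.
u_1 = 0.016100 × 0.581 + 0.028 = 0.037354.
u_2 = 0.037354 × 0.581 + 0.028 = 0.049703.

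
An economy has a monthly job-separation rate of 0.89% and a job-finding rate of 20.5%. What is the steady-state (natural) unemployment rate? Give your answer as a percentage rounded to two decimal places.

Steady-state unemployment rate ≈ 4.16%.

At steady state the flows balance: s·E = f·U, so U/(E+U) = s/(s+f).
u* = 0.89 / (0.89 + 20.5) = 0.89 / 21.39 = 4.16%.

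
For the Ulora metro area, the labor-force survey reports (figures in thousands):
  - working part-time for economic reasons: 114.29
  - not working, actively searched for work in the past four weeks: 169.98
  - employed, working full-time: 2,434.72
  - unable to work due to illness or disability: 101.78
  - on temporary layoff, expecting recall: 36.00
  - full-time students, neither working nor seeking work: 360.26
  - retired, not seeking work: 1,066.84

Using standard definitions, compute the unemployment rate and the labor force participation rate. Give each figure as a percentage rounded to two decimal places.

Employed = 114.29 + 2,434.72 = 2,549.01 thousand (anyone who worked, including part-time for economic reasons, counts as employed).
Unemployed = 169.98 + 36.00 = 205.98 thousand (jobless and actively searching, or on temporary layoff).
Labor force = 2,549.01 + 205.98 = 2,754.99 thousand.
Not in labor force = 101.78 + 360.26 + 1,066.84 = 1,528.88 thousand (those not working and not actively searching are outside the labor force).
Civilian working-age population = 2,754.99 + 1,528.88 = 4,283.87 thousand.
Unemployment rate = 205.98 / 2,754.99 = 7.48%.
Labor force participation rate = 2,754.99 / 4,283.87 = 64.31%.

Unemployment rate ≈ 7.48%; labor force participation rate ≈ 64.31%.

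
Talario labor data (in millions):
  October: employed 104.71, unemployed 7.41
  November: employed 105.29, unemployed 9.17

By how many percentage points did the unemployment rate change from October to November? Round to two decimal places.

October: labor force = 104.71 + 7.41 = 112.12; u = 7.41/112.12 = 6.61%.
November: labor force = 105.29 + 9.17 = 114.46; u = 9.17/114.46 = 8.01%.
Change = 8.01% − 6.61% = +1.40 pp.

The unemployment rate changed by +1.40 percentage points.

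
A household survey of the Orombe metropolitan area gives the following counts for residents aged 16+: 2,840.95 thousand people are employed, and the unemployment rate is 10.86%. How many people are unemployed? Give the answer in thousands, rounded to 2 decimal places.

Let U be the number unemployed. The labor force is E + U, and U/(E+U) = 0.1086.
So U = 0.1086 × 2,840.95 / (1 − 0.1086) = 308.5272 / 0.8914 ≈ 346.12 thousand.

About 346.12 thousand are unemployed.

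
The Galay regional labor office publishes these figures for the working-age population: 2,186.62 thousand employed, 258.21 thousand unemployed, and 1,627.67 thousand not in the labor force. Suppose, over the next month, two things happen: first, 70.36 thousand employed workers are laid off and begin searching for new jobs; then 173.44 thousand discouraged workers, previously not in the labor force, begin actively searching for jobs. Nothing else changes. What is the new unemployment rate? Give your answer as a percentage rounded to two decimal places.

Initially, labor force = 2,186.62 + 258.21 = 2,444.83 thousand, so u = 258.21/2,444.83 = 10.56%.
After the first change, employed falls and unemployed rises by 70.36; labor force unchanged → E = 2,116.26, U = 328.57, labor force = 2,444.83 thousand.
After the second change, unemployed and labor force both rise by 173.44 → E = 2,116.26, U = 502.01, labor force = 2,618.27 thousand.
New unemployment rate = 502.01 / 2,618.27 = 19.17%.

New unemployment rate ≈ 19.17%.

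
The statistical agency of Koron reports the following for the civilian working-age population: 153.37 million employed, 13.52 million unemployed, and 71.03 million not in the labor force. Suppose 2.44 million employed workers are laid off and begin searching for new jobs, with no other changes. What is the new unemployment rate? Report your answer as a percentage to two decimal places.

Initially, labor force = 153.37 + 13.52 = 166.89 million, so u = 13.52/166.89 = 8.10%.
After the change, employed falls and unemployed rises by 2.44; labor force unchanged → E = 150.93, U = 15.96, labor force = 166.89 million.
New unemployment rate = 15.96 / 166.89 = 9.56%.

New unemployment rate ≈ 9.56%.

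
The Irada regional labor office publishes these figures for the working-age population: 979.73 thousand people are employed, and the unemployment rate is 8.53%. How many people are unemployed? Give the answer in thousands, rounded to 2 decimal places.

About 91.36 thousand are unemployed.

Let U be the number unemployed. The labor force is E + U, and U/(E+U) = 0.0853.
So U = 0.0853 × 979.73 / (1 − 0.0853) = 83.5710 / 0.9147 ≈ 91.36 thousand.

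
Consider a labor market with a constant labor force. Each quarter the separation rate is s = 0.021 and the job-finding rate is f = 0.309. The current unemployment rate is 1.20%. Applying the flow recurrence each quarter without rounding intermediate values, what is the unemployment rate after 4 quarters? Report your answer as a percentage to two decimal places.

Unemployment rate after four quarters ≈ 5.32%.

With a fixed labor force, u_{t+1} = u_t + s·(1−u_t) − f·u_t = u_t·(1−s−f) + s.
Here 1−s−f = 0.670 and s = 0.021.
u_1 = 0.012000 × 0.670 + 0.021 = 0.029040.
u_2 = 0.029040 × 0.670 + 0.021 = 0.040457.
u_3 = 0.040457 × 0.670 + 0.021 = 0.048106.
u_4 = 0.048106 × 0.670 + 0.021 = 0.053231.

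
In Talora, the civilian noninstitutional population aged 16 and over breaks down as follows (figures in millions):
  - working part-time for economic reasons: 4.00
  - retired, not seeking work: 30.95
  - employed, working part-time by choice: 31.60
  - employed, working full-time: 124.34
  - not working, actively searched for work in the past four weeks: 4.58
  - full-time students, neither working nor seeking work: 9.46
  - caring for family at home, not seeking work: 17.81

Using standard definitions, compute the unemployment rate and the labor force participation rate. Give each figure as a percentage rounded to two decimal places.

Unemployment rate ≈ 2.78%; labor force participation rate ≈ 73.86%.

Employed = 4.00 + 31.60 + 124.34 = 159.94 million (anyone who worked, including part-time for economic reasons, counts as employed).
Unemployed = 4.58 million.
Labor force = 159.94 + 4.58 = 164.52 million.
Not in labor force = 30.95 + 9.46 + 17.81 = 58.22 million (those not working and not actively searching are outside the labor force).
Civilian working-age population = 164.52 + 58.22 = 222.74 million.
Unemployment rate = 4.58 / 164.52 = 2.78%.
Labor force participation rate = 164.52 / 222.74 = 73.86%.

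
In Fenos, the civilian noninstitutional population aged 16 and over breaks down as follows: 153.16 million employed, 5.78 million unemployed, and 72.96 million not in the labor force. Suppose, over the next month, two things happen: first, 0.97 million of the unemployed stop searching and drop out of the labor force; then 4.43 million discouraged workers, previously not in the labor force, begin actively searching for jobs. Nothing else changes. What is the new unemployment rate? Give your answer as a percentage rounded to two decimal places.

Initially, labor force = 153.16 + 5.78 = 158.94 million, so u = 5.78/158.94 = 3.64%.
After the first change, unemployed and labor force both fall by 0.97 → E = 153.16, U = 4.81, labor force = 157.97 million.
After the second change, unemployed and labor force both rise by 4.43 → E = 153.16, U = 9.24, labor force = 162.40 million.
New unemployment rate = 9.24 / 162.40 = 5.69%.

New unemployment rate ≈ 5.69%.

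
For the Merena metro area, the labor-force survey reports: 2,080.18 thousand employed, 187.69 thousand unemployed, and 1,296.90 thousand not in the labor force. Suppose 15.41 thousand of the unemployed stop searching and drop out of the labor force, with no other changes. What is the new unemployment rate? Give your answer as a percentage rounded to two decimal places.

Initially, labor force = 2,080.18 + 187.69 = 2,267.87 thousand, so u = 187.69/2,267.87 = 8.28%.
After the change, unemployed and labor force both fall by 15.41 → E = 2,080.18, U = 172.28, labor force = 2,252.46 thousand.
New unemployment rate = 172.28 / 2,252.46 = 7.65%.

New unemployment rate ≈ 7.65%.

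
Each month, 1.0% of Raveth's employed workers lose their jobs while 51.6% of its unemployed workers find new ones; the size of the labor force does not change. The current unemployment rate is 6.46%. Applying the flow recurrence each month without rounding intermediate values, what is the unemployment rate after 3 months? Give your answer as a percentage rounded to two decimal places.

Unemployment rate after three months ≈ 2.39%.

With a fixed labor force, u_{t+1} = u_t + s·(1−u_t) − f·u_t = u_t·(1−s−f) + s.
Here 1−s−f = 0.474 and s = 0.010.
u_1 = 0.064600 × 0.474 + 0.010 = 0.040620.
u_2 = 0.040620 × 0.474 + 0.010 = 0.029254.
u_3 = 0.029254 × 0.474 + 0.010 = 0.023866.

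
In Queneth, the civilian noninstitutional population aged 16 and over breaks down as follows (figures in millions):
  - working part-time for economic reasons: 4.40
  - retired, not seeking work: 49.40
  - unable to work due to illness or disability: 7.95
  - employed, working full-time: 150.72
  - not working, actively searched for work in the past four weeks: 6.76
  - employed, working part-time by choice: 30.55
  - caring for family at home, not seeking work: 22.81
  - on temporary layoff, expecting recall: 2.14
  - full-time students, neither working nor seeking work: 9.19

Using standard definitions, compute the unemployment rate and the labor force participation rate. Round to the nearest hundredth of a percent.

Unemployment rate ≈ 4.57%; labor force participation rate ≈ 68.53%.

Employed = 4.40 + 150.72 + 30.55 = 185.67 million (anyone who worked, including part-time for economic reasons, counts as employed).
Unemployed = 6.76 + 2.14 = 8.90 million (jobless and actively searching, or on temporary layoff).
Labor force = 185.67 + 8.90 = 194.57 million.
Not in labor force = 49.40 + 7.95 + 22.81 + 9.19 = 89.35 million (those not working and not actively searching are outside the labor force).
Civilian working-age population = 194.57 + 89.35 = 283.92 million.
Unemployment rate = 8.90 / 194.57 = 4.57%.
Labor force participation rate = 194.57 / 283.92 = 68.53%.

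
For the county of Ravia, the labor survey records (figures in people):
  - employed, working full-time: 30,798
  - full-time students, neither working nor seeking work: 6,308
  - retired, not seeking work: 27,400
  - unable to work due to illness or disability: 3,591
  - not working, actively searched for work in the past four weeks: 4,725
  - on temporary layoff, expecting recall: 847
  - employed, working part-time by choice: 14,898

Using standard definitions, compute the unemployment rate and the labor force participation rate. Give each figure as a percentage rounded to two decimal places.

Unemployment rate ≈ 10.87%; labor force participation rate ≈ 57.89%.

Employed = 30,798 + 14,898 = 45,696.
Unemployed = 4,725 + 847 = 5,572 (jobless and actively searching, or on temporary layoff).
Labor force = 45,696 + 5,572 = 51,268.
Not in labor force = 6,308 + 27,400 + 3,591 = 37,299 (those not working and not actively searching are outside the labor force).
Civilian working-age population = 51,268 + 37,299 = 88,567.
Unemployment rate = 5,572 / 51,268 = 10.87%.
Labor force participation rate = 51,268 / 88,567 = 57.89%.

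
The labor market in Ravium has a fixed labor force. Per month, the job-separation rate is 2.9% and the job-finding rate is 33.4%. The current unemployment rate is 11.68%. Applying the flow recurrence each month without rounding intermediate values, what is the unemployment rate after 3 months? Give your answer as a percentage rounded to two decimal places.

With a fixed labor force, u_{t+1} = u_t + s·(1−u_t) − f·u_t = u_t·(1−s−f) + s.
Here 1−s−f = 0.637 and s = 0.029.
u_1 = 0.116800 × 0.637 + 0.029 = 0.103402.
u_2 = 0.103402 × 0.637 + 0.029 = 0.094867.
u_3 = 0.094867 × 0.637 + 0.029 = 0.089430.

Unemployment rate after three months ≈ 8.94%.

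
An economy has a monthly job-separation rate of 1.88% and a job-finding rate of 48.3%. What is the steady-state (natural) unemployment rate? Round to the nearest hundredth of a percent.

Steady-state unemployment rate ≈ 3.75%.

At steady state the flows balance: s·E = f·U, so U/(E+U) = s/(s+f).
u* = 1.88 / (1.88 + 48.3) = 1.88 / 50.18 = 3.75%.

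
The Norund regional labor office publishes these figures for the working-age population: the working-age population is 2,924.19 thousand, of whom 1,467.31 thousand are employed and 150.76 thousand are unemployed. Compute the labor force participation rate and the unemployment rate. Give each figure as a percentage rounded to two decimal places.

Labor force participation rate ≈ 55.33%; unemployment rate ≈ 9.32%.

Labor force = employed + unemployed = 1,467.31 + 150.76 = 1,618.07 thousand.
Unemployment rate = 150.76 / 1,618.07 = 9.32%.
Labor force participation rate = 1,618.07 / 2,924.19 = 55.33%.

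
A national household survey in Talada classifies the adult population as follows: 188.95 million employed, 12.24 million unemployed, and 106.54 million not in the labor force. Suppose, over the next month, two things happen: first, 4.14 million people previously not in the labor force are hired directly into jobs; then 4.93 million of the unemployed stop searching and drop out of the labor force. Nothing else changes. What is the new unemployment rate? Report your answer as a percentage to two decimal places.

New unemployment rate ≈ 3.65%.

Initially, labor force = 188.95 + 12.24 = 201.19 million, so u = 12.24/201.19 = 6.08%.
After the first change, employed and labor force both rise by 4.14; unemployed unchanged → E = 193.09, U = 12.24, labor force = 205.33 million.
After the second change, unemployed and labor force both fall by 4.93 → E = 193.09, U = 7.31, labor force = 200.40 million.
New unemployment rate = 7.31 / 200.40 = 3.65%.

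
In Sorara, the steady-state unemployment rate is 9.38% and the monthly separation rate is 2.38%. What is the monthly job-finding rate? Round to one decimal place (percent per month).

Job-finding rate ≈ 23.0% per month.

From u* = s/(s+f): f = s·(1−u)/u.
f = 2.38 × (1 − 0.0938) / 0.0938 = 2.1568 / 0.0938 ≈ 23.0% per month.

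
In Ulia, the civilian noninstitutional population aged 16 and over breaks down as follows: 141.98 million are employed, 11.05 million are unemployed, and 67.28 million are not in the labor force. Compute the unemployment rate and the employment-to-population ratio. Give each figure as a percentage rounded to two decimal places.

Unemployment rate ≈ 7.22%; employment-population ratio ≈ 64.45%.

Labor force = employed + unemployed = 141.98 + 11.05 = 153.03 million.
Working-age population = 153.03 + 67.28 = 220.31 million.
Unemployment rate = 11.05 / 153.03 = 7.22%.
Employment-population ratio = 141.98 / 220.31 = 64.45%.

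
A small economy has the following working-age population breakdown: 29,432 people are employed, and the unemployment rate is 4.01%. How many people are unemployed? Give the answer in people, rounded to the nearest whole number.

Let U be the number unemployed. The labor force is E + U, and U/(E+U) = 0.0401.
So U = 0.0401 × 29,432 / (1 − 0.0401) = 1180.22 / 0.9599 ≈ 1,230.

About 1,230 are unemployed.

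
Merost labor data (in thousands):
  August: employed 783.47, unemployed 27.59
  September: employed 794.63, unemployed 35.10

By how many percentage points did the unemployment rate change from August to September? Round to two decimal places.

The unemployment rate changed by +0.83 percentage points.

August: labor force = 783.47 + 27.59 = 811.06; u = 27.59/811.06 = 3.40%.
September: labor force = 794.63 + 35.10 = 829.73; u = 35.10/829.73 = 4.23%.
Change = 4.23% − 3.40% = +0.83 pp.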